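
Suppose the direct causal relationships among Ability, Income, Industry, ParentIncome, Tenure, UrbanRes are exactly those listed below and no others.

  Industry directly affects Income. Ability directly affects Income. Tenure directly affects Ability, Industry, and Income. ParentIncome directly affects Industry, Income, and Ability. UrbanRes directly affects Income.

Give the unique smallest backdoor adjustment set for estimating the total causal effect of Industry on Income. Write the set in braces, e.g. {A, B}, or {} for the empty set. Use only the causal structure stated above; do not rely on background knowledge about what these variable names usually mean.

Variables eligible for adjustment (non-descendants of Industry, excluding Industry and Income): {Ability, ParentIncome, Tenure, UrbanRes}.
Backdoor paths from Industry to Income:
  P1: Industry <- ParentIncome -> Ability <- Tenure -> Income
  P2: Industry <- ParentIncome -> Ability -> Income
  P3: Industry <- ParentIncome -> Income
  P4: Industry <- Tenure -> Ability <- ParentIncome -> Income
  P5: Industry <- Tenure -> Ability -> Income
  P6: Industry <- Tenure -> Income
The empty set is not sufficient: P2 (Industry <- ParentIncome -> Ability -> Income) has no collider blocking it and no conditioned non-collider, so it is open.
Try {ParentIncome, Tenure}:
  P1: blocked at fork node ParentIncome ∈ conditioning set.
  P2: blocked at fork node ParentIncome ∈ conditioning set.
  P3: blocked at fork node ParentIncome ∈ conditioning set.
  P4: blocked at fork node Tenure ∈ conditioning set.
  P5: blocked at fork node Tenure ∈ conditioning set.
  P6: blocked at fork node Tenure ∈ conditioning set.
{ParentIncome, Tenure} contains no descendant of Industry and blocks every backdoor path.
Every element of {ParentIncome, Tenure} is needed (dropping ParentIncome leaves P2 open; dropping Tenure leaves P5 open), so no proper subset is valid.
Among all size-2 subsets of the eligible variables, only {ParentIncome, Tenure} blocks every backdoor path, so it is the unique smallest valid adjustment set.

{ParentIncome, Tenure}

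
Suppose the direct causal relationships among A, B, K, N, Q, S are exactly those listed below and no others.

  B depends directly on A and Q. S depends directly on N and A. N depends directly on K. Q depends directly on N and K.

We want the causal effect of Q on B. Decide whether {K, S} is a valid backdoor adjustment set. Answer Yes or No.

No

Backdoor paths from Q to B (paths whose first edge points into Q):
  P1: Q <- K -> N -> S <- A -> B
  P2: Q <- N -> S <- A -> B
Condition 1 (no descendant of Q in the set): holds — descendants of Q are {B}; none are in {K, S}.
Condition 2 (every backdoor path blocked by {K, S}):
  P1: blocked at fork node K ∈ conditioning set.
  P2: open — collider(s) S are conditioned on (or have a conditioned descendant) and no non-collider on the path is in the set.
{K, S} does not satisfy the backdoor criterion.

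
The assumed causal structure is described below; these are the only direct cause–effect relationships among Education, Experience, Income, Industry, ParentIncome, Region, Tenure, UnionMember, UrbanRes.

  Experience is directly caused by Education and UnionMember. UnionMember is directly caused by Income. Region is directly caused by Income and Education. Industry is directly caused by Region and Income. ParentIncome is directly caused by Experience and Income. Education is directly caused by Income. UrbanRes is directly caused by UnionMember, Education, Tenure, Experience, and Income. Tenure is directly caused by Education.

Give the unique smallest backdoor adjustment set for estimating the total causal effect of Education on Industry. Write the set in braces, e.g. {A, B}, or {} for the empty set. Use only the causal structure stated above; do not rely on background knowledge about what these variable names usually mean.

{Income}

Variables eligible for adjustment (non-descendants of Education, excluding Education and Industry): {Income, UnionMember}.
Backdoor paths from Education to Industry:
  P1: Education <- Income -> Region -> Industry
  P2: Education <- Income -> Industry
The empty set is not sufficient: P1 (Education <- Income -> Region -> Industry) has no collider blocking it and no conditioned non-collider, so it is open.
Try {Income}:
  P1: blocked at fork node Income ∈ conditioning set.
  P2: blocked at fork node Income ∈ conditioning set.
{Income} contains no descendant of Education and blocks every backdoor path.
No other singleton works — e.g. {UnionMember} leaves P1 open — so {Income} is the unique smallest valid adjustment set.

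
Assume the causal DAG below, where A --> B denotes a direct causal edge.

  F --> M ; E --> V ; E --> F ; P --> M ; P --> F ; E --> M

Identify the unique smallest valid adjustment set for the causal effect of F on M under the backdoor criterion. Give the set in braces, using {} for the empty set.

Variables eligible for adjustment (non-descendants of F, excluding F and M): {E, P, V}.
Backdoor paths from F to M:
  P1: F <- P -> M
  P2: F <- E -> M
The empty set is not sufficient: P1 (F <- P -> M) has no collider blocking it and no conditioned non-collider, so it is open.
Try {E, P}:
  P1: blocked at fork node P ∈ conditioning set.
  P2: blocked at fork node E ∈ conditioning set.
{E, P} contains no descendant of F and blocks every backdoor path.
Every element of {E, P} is needed (dropping E leaves P2 open; dropping P leaves P1 open), so no proper subset is valid.
Among all size-2 subsets of the eligible variables, only {E, P} blocks every backdoor path, so it is the unique smallest valid adjustment set.

{E, P}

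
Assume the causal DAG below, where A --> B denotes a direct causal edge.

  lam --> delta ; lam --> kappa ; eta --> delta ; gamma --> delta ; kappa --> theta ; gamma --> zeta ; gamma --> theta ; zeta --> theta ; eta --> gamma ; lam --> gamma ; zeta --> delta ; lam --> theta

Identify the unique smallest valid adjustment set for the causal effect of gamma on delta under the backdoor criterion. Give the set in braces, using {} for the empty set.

Variables eligible for adjustment (non-descendants of gamma, excluding gamma and delta): {eta, kappa, lam}.
Backdoor paths from gamma to delta:
  P1: gamma <- lam -> kappa -> theta <- zeta -> delta
  P2: gamma <- lam -> delta
  P3: gamma <- lam -> theta <- zeta -> delta
  P4: gamma <- eta -> delta
The empty set is not sufficient: P2 (gamma <- lam -> delta) has no collider blocking it and no conditioned non-collider, so it is open.
Try {eta, lam}:
  P1: blocked at fork node lam ∈ conditioning set.
  P2: blocked at fork node lam ∈ conditioning set.
  P3: blocked at fork node lam ∈ conditioning set.
  P4: blocked at fork node eta ∈ conditioning set.
{eta, lam} contains no descendant of gamma and blocks every backdoor path.
Every element of {eta, lam} is needed (dropping eta leaves P4 open; dropping lam leaves P2 open), so no proper subset is valid.
Among all size-2 subsets of the eligible variables, only {eta, lam} blocks every backdoor path, so it is the unique smallest valid adjustment set.

{eta, lam}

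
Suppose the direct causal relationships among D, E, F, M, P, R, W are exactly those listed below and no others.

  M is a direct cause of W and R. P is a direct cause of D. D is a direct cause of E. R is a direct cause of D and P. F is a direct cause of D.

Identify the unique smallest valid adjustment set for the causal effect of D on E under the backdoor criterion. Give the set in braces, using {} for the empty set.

{}

Variables eligible for adjustment (non-descendants of D, excluding D and E): {F, M, P, R, W}.
Backdoor paths from D to E:
  (none)
With no backdoor paths the empty set already satisfies the criterion, and it is trivially minimal.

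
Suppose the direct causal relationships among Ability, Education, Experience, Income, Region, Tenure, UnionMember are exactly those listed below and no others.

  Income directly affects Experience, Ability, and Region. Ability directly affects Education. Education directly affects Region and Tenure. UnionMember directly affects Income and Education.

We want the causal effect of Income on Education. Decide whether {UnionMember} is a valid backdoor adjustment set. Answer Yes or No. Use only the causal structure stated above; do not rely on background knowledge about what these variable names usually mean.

Backdoor paths from Income to Education (paths whose first edge points into Income):
  P1: Income <- UnionMember -> Education
Condition 1 (no descendant of Income in the set): holds — descendants of Income are {Ability, Education, Experience, Region, Tenure}; none are in {UnionMember}.
Condition 2 (every backdoor path blocked by {UnionMember}):
  P1: blocked at fork node UnionMember ∈ conditioning set.
{UnionMember} satisfies the backdoor criterion.

Yes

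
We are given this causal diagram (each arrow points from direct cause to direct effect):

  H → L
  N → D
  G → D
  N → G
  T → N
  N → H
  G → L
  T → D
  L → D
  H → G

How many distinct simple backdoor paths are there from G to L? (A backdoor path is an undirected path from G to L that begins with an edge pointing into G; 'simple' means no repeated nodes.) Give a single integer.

6

A backdoor path from G to L is any simple undirected path whose first edge points into G (i.e. leaves G via a parent).
Parents of G: {H, N}.
Enumerating:
  P1: G <- N <- T -> D <- L
  P2: G <- N -> H -> L
  P3: G <- N -> D <- L
  P4: G <- H <- N <- T -> D <- L
  P5: G <- H <- N -> D <- L
  P6: G <- H -> L
That exhausts the simple backdoor paths. Count: 6.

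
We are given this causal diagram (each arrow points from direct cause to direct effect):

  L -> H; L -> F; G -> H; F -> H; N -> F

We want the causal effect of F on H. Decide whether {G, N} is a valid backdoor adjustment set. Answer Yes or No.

Backdoor paths from F to H (paths whose first edge points into F):
  P1: F <- L -> H
Condition 1 (no descendant of F in the set): holds — descendants of F are {H}; none are in {G, N}.
Condition 2 (every backdoor path blocked by {G, N}):
  P1: open — no interior node is in the conditioning set.
{G, N} does not satisfy the backdoor criterion.

No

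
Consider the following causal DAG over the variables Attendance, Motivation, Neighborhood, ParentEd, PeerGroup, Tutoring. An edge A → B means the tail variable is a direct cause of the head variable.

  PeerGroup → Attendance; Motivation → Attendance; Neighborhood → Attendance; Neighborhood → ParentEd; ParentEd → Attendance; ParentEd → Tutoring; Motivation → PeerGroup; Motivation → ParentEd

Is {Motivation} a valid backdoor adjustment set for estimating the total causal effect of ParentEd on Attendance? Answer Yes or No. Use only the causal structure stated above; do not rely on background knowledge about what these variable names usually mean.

No

Backdoor paths from ParentEd to Attendance (paths whose first edge points into ParentEd):
  P1: ParentEd <- Neighborhood -> Attendance
  P2: ParentEd <- Motivation -> PeerGroup -> Attendance
  P3: ParentEd <- Motivation -> Attendance
Condition 1 (no descendant of ParentEd in the set): holds — descendants of ParentEd are {Attendance, Tutoring}; none are in {Motivation}.
Condition 2 (every backdoor path blocked by {Motivation}):
  P1: open — no interior node is in the conditioning set.
  P2: blocked at fork node Motivation ∈ conditioning set.
  P3: blocked at fork node Motivation ∈ conditioning set.
{Motivation} does not satisfy the backdoor criterion.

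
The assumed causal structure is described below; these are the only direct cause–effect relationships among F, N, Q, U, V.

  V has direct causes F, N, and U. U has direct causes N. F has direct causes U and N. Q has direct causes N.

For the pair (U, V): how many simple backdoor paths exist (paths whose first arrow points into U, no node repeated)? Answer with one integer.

2

A backdoor path from U to V is any simple undirected path whose first edge points into U (i.e. leaves U via a parent).
Parents of U: {N}.
Enumerating:
  P1: U <- N -> F -> V
  P2: U <- N -> V
That exhausts the simple backdoor paths. Count: 2.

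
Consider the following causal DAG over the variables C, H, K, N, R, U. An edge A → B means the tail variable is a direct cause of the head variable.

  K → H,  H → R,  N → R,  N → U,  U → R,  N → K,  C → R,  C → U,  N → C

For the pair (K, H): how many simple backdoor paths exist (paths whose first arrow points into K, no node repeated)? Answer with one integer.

5

A backdoor path from K to H is any simple undirected path whose first edge points into K (i.e. leaves K via a parent).
Parents of K: {N}.
Enumerating:
  P1: K <- N -> C -> U -> R <- H
  P2: K <- N -> C -> R <- H
  P3: K <- N -> U <- C -> R <- H
  P4: K <- N -> U -> R <- H
  P5: K <- N -> R <- H
That exhausts the simple backdoor paths. Count: 5.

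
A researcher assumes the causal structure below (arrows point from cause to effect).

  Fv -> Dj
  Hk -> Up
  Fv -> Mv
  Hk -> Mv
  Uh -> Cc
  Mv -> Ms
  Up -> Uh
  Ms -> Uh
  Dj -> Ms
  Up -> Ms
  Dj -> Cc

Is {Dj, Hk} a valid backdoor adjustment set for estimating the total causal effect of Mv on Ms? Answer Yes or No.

Yes

Backdoor paths from Mv to Ms (paths whose first edge points into Mv):
  P1: Mv <- Fv -> Dj -> Ms
  P2: Mv <- Fv -> Dj -> Cc <- Uh <- Up -> Ms
  P3: Mv <- Fv -> Dj -> Cc <- Uh <- Ms
  P4: Mv <- Hk -> Up -> Ms
  P5: Mv <- Hk -> Up -> Uh <- Ms
  P6: Mv <- Hk -> Up -> Uh -> Cc <- Dj -> Ms
Condition 1 (no descendant of Mv in the set): holds — descendants of Mv are {Cc, Ms, Uh}; none are in {Dj, Hk}.
Condition 2 (every backdoor path blocked by {Dj, Hk}):
  P1: blocked at chain node Dj ∈ conditioning set.
  P2: blocked at chain node Dj ∈ conditioning set.
  P3: blocked at chain node Dj ∈ conditioning set.
  P4: blocked at fork node Hk ∈ conditioning set.
  P5: blocked at fork node Hk ∈ conditioning set.
  P6: blocked at fork node Hk ∈ conditioning set.
{Dj, Hk} satisfies the backdoor criterion.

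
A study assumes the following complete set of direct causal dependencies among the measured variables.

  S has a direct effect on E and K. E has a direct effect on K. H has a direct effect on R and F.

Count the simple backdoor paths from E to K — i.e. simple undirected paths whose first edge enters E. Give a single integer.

A backdoor path from E to K is any simple undirected path whose first edge points into E (i.e. leaves E via a parent).
Parents of E: {S}.
Enumerating:
  P1: E <- S -> K
That exhausts the simple backdoor paths. Count: 1.

1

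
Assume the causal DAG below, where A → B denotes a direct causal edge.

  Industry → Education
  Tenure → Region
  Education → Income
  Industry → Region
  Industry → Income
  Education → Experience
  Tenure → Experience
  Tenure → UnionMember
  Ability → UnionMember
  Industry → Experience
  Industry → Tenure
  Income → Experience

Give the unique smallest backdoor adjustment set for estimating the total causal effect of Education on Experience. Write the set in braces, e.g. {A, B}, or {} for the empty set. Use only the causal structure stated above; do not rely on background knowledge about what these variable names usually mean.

Variables eligible for adjustment (non-descendants of Education, excluding Education and Experience): {Ability, Industry, Region, Tenure, UnionMember}.
Backdoor paths from Education to Experience:
  P1: Education <- Industry -> Income -> Experience
  P2: Education <- Industry -> Tenure -> Experience
  P3: Education <- Industry -> Experience
  P4: Education <- Industry -> Region <- Tenure -> Experience
The empty set is not sufficient: P1 (Education <- Industry -> Income -> Experience) has no collider blocking it and no conditioned non-collider, so it is open.
Try {Industry}:
  P1: blocked at fork node Industry ∈ conditioning set.
  P2: blocked at fork node Industry ∈ conditioning set.
  P3: blocked at fork node Industry ∈ conditioning set.
  P4: blocked at fork node Industry ∈ conditioning set.
{Industry} contains no descendant of Education and blocks every backdoor path.
No other singleton works — e.g. {Ability} leaves P1 open — so {Industry} is the unique smallest valid adjustment set.

{Industry}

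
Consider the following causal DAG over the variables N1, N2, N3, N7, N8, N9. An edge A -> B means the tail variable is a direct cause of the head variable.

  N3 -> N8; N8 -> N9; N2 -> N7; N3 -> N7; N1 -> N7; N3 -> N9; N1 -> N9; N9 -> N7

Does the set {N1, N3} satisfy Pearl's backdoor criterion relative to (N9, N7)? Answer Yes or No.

Yes

Backdoor paths from N9 to N7 (paths whose first edge points into N9):
  P1: N9 <- N3 -> N7
  P2: N9 <- N1 -> N7
  P3: N9 <- N8 <- N3 -> N7
Condition 1 (no descendant of N9 in the set): holds — descendants of N9 are {N7}; none are in {N1, N3}.
Condition 2 (every backdoor path blocked by {N1, N3}):
  P1: blocked at fork node N3 ∈ conditioning set.
  P2: blocked at fork node N1 ∈ conditioning set.
  P3: blocked at fork node N3 ∈ conditioning set.
{N1, N3} satisfies the backdoor criterion.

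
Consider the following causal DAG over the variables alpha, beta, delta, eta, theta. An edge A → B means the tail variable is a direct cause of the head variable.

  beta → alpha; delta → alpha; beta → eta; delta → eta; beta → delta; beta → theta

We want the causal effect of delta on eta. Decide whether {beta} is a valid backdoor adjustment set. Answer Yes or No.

Yes

Backdoor paths from delta to eta (paths whose first edge points into delta):
  P1: delta <- beta -> eta
Condition 1 (no descendant of delta in the set): holds — descendants of delta are {alpha, eta}; none are in {beta}.
Condition 2 (every backdoor path blocked by {beta}):
  P1: blocked at fork node beta ∈ conditioning set.
{beta} satisfies the backdoor criterion.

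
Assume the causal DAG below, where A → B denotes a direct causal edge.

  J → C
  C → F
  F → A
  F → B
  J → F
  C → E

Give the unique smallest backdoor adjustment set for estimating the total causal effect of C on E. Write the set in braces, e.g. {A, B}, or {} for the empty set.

{}

Variables eligible for adjustment (non-descendants of C, excluding C and E): {J}.
Backdoor paths from C to E:
  (none)
With no backdoor paths the empty set already satisfies the criterion, and it is trivially minimal.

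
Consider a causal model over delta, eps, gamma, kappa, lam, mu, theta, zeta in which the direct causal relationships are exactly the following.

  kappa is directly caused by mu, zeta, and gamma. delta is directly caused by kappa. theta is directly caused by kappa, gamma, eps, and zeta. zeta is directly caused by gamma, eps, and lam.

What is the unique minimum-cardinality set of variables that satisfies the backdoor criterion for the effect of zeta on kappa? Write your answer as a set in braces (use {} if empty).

{gamma}

Variables eligible for adjustment (non-descendants of zeta, excluding zeta and kappa): {eps, gamma, lam, mu}.
Backdoor paths from zeta to kappa:
  P1: zeta <- eps -> theta <- gamma -> kappa
  P2: zeta <- eps -> theta <- kappa
  P3: zeta <- gamma -> kappa
  P4: zeta <- gamma -> theta <- kappa
The empty set is not sufficient: P3 (zeta <- gamma -> kappa) has no collider blocking it and no conditioned non-collider, so it is open.
Try {gamma}:
  P1: blocked at collider theta (neither it nor any descendant is in the conditioning set).
  P2: blocked at collider theta (neither it nor any descendant is in the conditioning set).
  P3: blocked at fork node gamma ∈ conditioning set.
  P4: blocked at fork node gamma ∈ conditioning set.
{gamma} contains no descendant of zeta and blocks every backdoor path.
No other singleton works — e.g. {eps} leaves P3 open — so {gamma} is the unique smallest valid adjustment set.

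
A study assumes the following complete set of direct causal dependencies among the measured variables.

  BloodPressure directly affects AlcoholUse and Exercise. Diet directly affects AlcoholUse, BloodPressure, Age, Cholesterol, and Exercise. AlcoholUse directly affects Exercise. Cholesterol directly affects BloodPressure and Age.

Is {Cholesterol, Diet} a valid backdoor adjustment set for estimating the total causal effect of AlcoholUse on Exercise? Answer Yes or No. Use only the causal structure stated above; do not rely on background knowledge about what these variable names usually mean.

Backdoor paths from AlcoholUse to Exercise (paths whose first edge points into AlcoholUse):
  P1: AlcoholUse <- Diet -> Cholesterol -> BloodPressure -> Exercise
  P2: AlcoholUse <- Diet -> BloodPressure -> Exercise
  P3: AlcoholUse <- Diet -> Age <- Cholesterol -> BloodPressure -> Exercise
  P4: AlcoholUse <- Diet -> Exercise
  P5: AlcoholUse <- BloodPressure <- Diet -> Exercise
  P6: AlcoholUse <- BloodPressure <- Cholesterol <- Diet -> Exercise
  P7: AlcoholUse <- BloodPressure <- Cholesterol -> Age <- Diet -> Exercise
  P8: AlcoholUse <- BloodPressure -> Exercise
Condition 1 (no descendant of AlcoholUse in the set): holds — descendants of AlcoholUse are {Exercise}; none are in {Cholesterol, Diet}.
Condition 2 (every backdoor path blocked by {Cholesterol, Diet}):
  P1: blocked at fork node Diet ∈ conditioning set.
  P2: blocked at fork node Diet ∈ conditioning set.
  P3: blocked at fork node Diet ∈ conditioning set.
  P4: blocked at fork node Diet ∈ conditioning set.
  P5: blocked at fork node Diet ∈ conditioning set.
  P6: blocked at chain node Cholesterol ∈ conditioning set.
  P7: blocked at fork node Cholesterol ∈ conditioning set.
  P8: open — no interior node is in the conditioning set.
{Cholesterol, Diet} does not satisfy the backdoor criterion.

No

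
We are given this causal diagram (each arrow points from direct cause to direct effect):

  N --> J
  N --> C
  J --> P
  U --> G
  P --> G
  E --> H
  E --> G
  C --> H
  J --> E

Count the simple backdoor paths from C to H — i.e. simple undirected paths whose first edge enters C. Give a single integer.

2

A backdoor path from C to H is any simple undirected path whose first edge points into C (i.e. leaves C via a parent).
Parents of C: {N}.
Enumerating:
  P1: C <- N -> J -> E -> H
  P2: C <- N -> J -> P -> G <- E -> H
That exhausts the simple backdoor paths. Count: 2.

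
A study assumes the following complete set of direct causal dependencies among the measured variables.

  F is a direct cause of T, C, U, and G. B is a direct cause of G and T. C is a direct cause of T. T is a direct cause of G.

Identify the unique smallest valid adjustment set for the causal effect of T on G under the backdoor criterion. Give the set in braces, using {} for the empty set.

Variables eligible for adjustment (non-descendants of T, excluding T and G): {B, C, F, U}.
Backdoor paths from T to G:
  P1: T <- B -> G
  P2: T <- F -> G
  P3: T <- C <- F -> G
The empty set is not sufficient: P1 (T <- B -> G) has no collider blocking it and no conditioned non-collider, so it is open.
Try {B, F}:
  P1: blocked at fork node B ∈ conditioning set.
  P2: blocked at fork node F ∈ conditioning set.
  P3: blocked at fork node F ∈ conditioning set.
{B, F} contains no descendant of T and blocks every backdoor path.
Every element of {B, F} is needed (dropping B leaves P1 open; dropping F leaves P2 open), so no proper subset is valid.
Among all size-2 subsets of the eligible variables, only {B, F} blocks every backdoor path, so it is the unique smallest valid adjustment set.

{B, F}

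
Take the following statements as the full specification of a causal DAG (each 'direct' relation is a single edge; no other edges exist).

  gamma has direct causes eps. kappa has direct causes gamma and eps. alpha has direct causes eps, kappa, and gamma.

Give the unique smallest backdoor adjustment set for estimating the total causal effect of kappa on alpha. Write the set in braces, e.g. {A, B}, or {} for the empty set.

Variables eligible for adjustment (non-descendants of kappa, excluding kappa and alpha): {eps, gamma}.
Backdoor paths from kappa to alpha:
  P1: kappa <- eps -> gamma -> alpha
  P2: kappa <- eps -> alpha
  P3: kappa <- gamma <- eps -> alpha
  P4: kappa <- gamma -> alpha
The empty set is not sufficient: P1 (kappa <- eps -> gamma -> alpha) has no collider blocking it and no conditioned non-collider, so it is open.
Try {eps, gamma}:
  P1: blocked at fork node eps ∈ conditioning set.
  P2: blocked at fork node eps ∈ conditioning set.
  P3: blocked at chain node gamma ∈ conditioning set.
  P4: blocked at fork node gamma ∈ conditioning set.
{eps, gamma} contains no descendant of kappa and blocks every backdoor path.
Every element of {eps, gamma} is needed (dropping eps leaves P2 open; dropping gamma leaves P4 open), so no proper subset is valid.
Among all size-2 subsets of the eligible variables, only {eps, gamma} blocks every backdoor path, so it is the unique smallest valid adjustment set.

{eps, gamma}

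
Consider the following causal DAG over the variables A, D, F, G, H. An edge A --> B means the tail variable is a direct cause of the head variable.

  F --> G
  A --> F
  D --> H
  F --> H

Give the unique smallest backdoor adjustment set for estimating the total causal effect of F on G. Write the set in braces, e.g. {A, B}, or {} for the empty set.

Variables eligible for adjustment (non-descendants of F, excluding F and G): {A, D}.
Backdoor paths from F to G:
  (none)
With no backdoor paths the empty set already satisfies the criterion, and it is trivially minimal.

{}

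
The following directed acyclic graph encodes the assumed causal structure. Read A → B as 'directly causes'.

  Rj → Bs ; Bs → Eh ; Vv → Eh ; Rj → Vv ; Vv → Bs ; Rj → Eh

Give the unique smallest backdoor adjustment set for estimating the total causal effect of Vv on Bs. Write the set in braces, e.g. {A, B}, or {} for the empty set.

Variables eligible for adjustment (non-descendants of Vv, excluding Vv and Bs): {Rj}.
Backdoor paths from Vv to Bs:
  P1: Vv <- Rj -> Bs
  P2: Vv <- Rj -> Eh <- Bs
The empty set is not sufficient: P1 (Vv <- Rj -> Bs) has no collider blocking it and no conditioned non-collider, so it is open.
Try {Rj}:
  P1: blocked at fork node Rj ∈ conditioning set.
  P2: blocked at fork node Rj ∈ conditioning set.
{Rj} contains no descendant of Vv and blocks every backdoor path.
{Rj} is the unique smallest valid adjustment set.

{Rj}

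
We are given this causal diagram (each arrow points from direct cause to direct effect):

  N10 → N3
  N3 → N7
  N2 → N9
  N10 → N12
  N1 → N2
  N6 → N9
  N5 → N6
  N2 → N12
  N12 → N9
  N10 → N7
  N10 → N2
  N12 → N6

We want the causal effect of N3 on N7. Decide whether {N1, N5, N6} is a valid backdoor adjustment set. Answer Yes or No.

Backdoor paths from N3 to N7 (paths whose first edge points into N3):
  P1: N3 <- N10 -> N7
Condition 1 (no descendant of N3 in the set): holds — descendants of N3 are {N7}; none are in {N1, N5, N6}.
Condition 2 (every backdoor path blocked by {N1, N5, N6}):
  P1: open — no interior node is in the conditioning set.
{N1, N5, N6} does not satisfy the backdoor criterion.

No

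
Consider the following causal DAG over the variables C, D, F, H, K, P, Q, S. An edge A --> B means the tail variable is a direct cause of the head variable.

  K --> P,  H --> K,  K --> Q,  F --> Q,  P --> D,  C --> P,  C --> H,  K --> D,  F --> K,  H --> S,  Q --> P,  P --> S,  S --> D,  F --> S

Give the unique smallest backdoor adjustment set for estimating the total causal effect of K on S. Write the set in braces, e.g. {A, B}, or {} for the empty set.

Variables eligible for adjustment (non-descendants of K, excluding K and S): {C, F, H}.
Backdoor paths from K to S:
  P1: K <- H <- C -> P <- Q <- F -> S
  P2: K <- H <- C -> P -> S
  P3: K <- H <- C -> P -> D <- S
  P4: K <- H -> S
  P5: K <- F -> Q -> P <- C -> H -> S
  P6: K <- F -> Q -> P -> S
  P7: K <- F -> Q -> P -> D <- S
  P8: K <- F -> S
The empty set is not sufficient: P2 (K <- H <- C -> P -> S) has no collider blocking it and no conditioned non-collider, so it is open.
Try {F, H}:
  P1: blocked at chain node H ∈ conditioning set.
  P2: blocked at chain node H ∈ conditioning set.
  P3: blocked at chain node H ∈ conditioning set.
  P4: blocked at fork node H ∈ conditioning set.
  P5: blocked at fork node F ∈ conditioning set.
  P6: blocked at fork node F ∈ conditioning set.
  P7: blocked at fork node F ∈ conditioning set.
  P8: blocked at fork node F ∈ conditioning set.
{F, H} contains no descendant of K and blocks every backdoor path.
Every element of {F, H} is needed (dropping F leaves P6 open; dropping H leaves P2 open), so no proper subset is valid.
Among all size-2 subsets of the eligible variables, only {F, H} blocks every backdoor path, so it is the unique smallest valid adjustment set.

{F, H}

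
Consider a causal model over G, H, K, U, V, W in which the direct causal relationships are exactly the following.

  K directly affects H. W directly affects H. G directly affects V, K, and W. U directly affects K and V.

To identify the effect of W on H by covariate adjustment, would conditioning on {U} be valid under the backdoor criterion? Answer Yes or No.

Backdoor paths from W to H (paths whose first edge points into W):
  P1: W <- G -> K -> H
  P2: W <- G -> V <- U -> K -> H
Condition 1 (no descendant of W in the set): holds — descendants of W are {H}; none are in {U}.
Condition 2 (every backdoor path blocked by {U}):
  P1: open — no interior node is in the conditioning set.
  P2: blocked at collider V (neither it nor any descendant is in the conditioning set).
{U} does not satisfy the backdoor criterion.

No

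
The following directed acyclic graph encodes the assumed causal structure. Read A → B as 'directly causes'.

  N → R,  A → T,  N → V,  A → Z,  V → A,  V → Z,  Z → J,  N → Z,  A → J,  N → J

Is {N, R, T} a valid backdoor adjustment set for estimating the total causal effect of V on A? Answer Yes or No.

No

Backdoor paths from V to A (paths whose first edge points into V):
  P1: V <- N -> Z <- A
  P2: V <- N -> Z -> J <- A
  P3: V <- N -> J <- A
  P4: V <- N -> J <- Z <- A
Condition 1 (no descendant of V in the set): FAILS — T is a descendant of V.
Condition 2 (every backdoor path blocked by {N, R, T}):
  P1: blocked at fork node N ∈ conditioning set.
  P2: blocked at fork node N ∈ conditioning set.
  P3: blocked at fork node N ∈ conditioning set.
  P4: blocked at fork node N ∈ conditioning set.
{N, R, T} does not satisfy the backdoor criterion.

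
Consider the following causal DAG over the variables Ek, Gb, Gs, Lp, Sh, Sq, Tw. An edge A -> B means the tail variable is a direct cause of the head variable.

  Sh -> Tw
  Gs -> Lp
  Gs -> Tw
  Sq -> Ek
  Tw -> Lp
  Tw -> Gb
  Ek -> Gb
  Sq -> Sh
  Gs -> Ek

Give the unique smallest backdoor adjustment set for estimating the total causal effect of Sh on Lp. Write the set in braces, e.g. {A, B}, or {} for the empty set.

{}

Variables eligible for adjustment (non-descendants of Sh, excluding Sh and Lp): {Ek, Gs, Sq}.
Backdoor paths from Sh to Lp:
  P1: Sh <- Sq -> Ek <- Gs -> Tw -> Lp
  P2: Sh <- Sq -> Ek <- Gs -> Lp
  P3: Sh <- Sq -> Ek -> Gb <- Tw <- Gs -> Lp
  P4: Sh <- Sq -> Ek -> Gb <- Tw -> Lp
Each backdoor path contains an unconditioned collider, so every path is already blocked with the empty conditioning set:
  P1: blocked at collider Ek (neither it nor any descendant is in the conditioning set).
  P2: blocked at collider Ek (neither it nor any descendant is in the conditioning set).
  P3: blocked at collider Gb (neither it nor any descendant is in the conditioning set).
  P4: blocked at collider Gb (neither it nor any descendant is in the conditioning set).
The empty set is therefore the unique smallest valid set.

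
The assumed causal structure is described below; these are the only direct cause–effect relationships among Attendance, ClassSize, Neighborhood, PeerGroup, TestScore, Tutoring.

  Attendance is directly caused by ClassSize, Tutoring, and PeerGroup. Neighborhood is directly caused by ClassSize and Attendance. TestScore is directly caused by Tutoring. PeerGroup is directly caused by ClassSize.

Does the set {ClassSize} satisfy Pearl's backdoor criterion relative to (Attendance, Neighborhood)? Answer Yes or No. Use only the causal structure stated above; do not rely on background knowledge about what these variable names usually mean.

Yes

Backdoor paths from Attendance to Neighborhood (paths whose first edge points into Attendance):
  P1: Attendance <- ClassSize -> Neighborhood
  P2: Attendance <- PeerGroup <- ClassSize -> Neighborhood
Condition 1 (no descendant of Attendance in the set): holds — descendants of Attendance are {Neighborhood}; none are in {ClassSize}.
Condition 2 (every backdoor path blocked by {ClassSize}):
  P1: blocked at fork node ClassSize ∈ conditioning set.
  P2: blocked at fork node ClassSize ∈ conditioning set.
{ClassSize} satisfies the backdoor criterion.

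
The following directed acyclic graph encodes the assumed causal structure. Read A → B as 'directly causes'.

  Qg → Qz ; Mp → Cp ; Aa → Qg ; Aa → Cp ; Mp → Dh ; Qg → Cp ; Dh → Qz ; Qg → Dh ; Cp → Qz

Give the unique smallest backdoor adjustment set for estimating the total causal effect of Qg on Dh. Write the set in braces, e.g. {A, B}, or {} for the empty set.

{}

Variables eligible for adjustment (non-descendants of Qg, excluding Qg and Dh): {Aa, Mp}.
Backdoor paths from Qg to Dh:
  P1: Qg <- Aa -> Cp <- Mp -> Dh
  P2: Qg <- Aa -> Cp -> Qz <- Dh
Each backdoor path contains an unconditioned collider, so every path is already blocked with the empty conditioning set:
  P1: blocked at collider Cp (neither it nor any descendant is in the conditioning set).
  P2: blocked at collider Qz (neither it nor any descendant is in the conditioning set).
The empty set is therefore the unique smallest valid set.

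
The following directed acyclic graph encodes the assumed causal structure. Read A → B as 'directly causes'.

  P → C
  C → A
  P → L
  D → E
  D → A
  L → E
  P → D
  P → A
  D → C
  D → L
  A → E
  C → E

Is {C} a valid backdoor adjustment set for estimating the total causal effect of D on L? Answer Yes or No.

No

Backdoor paths from D to L (paths whose first edge points into D):
  P1: D <- P -> C -> A -> E <- L
  P2: D <- P -> C -> E <- L
  P3: D <- P -> A <- C -> E <- L
  P4: D <- P -> A -> E <- L
  P5: D <- P -> L
Condition 1 (no descendant of D in the set): FAILS — C is a descendant of D.
Condition 2 (every backdoor path blocked by {C}):
  P1: blocked at chain node C ∈ conditioning set.
  P2: blocked at chain node C ∈ conditioning set.
  P3: blocked at collider A (neither it nor any descendant is in the conditioning set).
  P4: blocked at collider E (neither it nor any descendant is in the conditioning set).
  P5: open — no interior node is in the conditioning set.
{C} does not satisfy the backdoor criterion.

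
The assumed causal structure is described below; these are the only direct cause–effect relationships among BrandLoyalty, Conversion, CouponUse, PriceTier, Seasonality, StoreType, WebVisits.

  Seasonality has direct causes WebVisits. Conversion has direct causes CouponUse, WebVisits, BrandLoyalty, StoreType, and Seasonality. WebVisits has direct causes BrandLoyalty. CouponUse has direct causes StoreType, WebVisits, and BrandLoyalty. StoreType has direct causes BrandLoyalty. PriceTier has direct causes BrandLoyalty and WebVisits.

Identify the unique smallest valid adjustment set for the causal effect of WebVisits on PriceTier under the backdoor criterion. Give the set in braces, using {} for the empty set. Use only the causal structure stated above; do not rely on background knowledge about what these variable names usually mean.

Variables eligible for adjustment (non-descendants of WebVisits, excluding WebVisits and PriceTier): {BrandLoyalty, StoreType}.
Backdoor paths from WebVisits to PriceTier:
  P1: WebVisits <- BrandLoyalty -> PriceTier
The empty set is not sufficient: P1 (WebVisits <- BrandLoyalty -> PriceTier) has no collider blocking it and no conditioned non-collider, so it is open.
Try {BrandLoyalty}:
  P1: blocked at fork node BrandLoyalty ∈ conditioning set.
{BrandLoyalty} contains no descendant of WebVisits and blocks every backdoor path.
No other singleton works — e.g. {StoreType} leaves P1 open — so {BrandLoyalty} is the unique smallest valid adjustment set.

{BrandLoyalty}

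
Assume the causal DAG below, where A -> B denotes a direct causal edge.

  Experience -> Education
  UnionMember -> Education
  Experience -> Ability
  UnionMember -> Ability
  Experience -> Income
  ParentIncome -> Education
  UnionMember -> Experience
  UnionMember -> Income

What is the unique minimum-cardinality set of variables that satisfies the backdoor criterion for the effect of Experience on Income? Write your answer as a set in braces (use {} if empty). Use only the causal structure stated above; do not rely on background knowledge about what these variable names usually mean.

Variables eligible for adjustment (non-descendants of Experience, excluding Experience and Income): {ParentIncome, UnionMember}.
Backdoor paths from Experience to Income:
  P1: Experience <- UnionMember -> Income
The empty set is not sufficient: P1 (Experience <- UnionMember -> Income) has no collider blocking it and no conditioned non-collider, so it is open.
Try {UnionMember}:
  P1: blocked at fork node UnionMember ∈ conditioning set.
{UnionMember} contains no descendant of Experience and blocks every backdoor path.
No other singleton works — e.g. {ParentIncome} leaves P1 open — so {UnionMember} is the unique smallest valid adjustment set.

{UnionMember}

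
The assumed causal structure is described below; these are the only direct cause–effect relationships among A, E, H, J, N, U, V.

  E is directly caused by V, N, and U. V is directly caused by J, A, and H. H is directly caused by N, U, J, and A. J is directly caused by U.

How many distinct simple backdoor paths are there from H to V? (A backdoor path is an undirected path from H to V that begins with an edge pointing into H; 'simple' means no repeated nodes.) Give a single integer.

7

A backdoor path from H to V is any simple undirected path whose first edge points into H (i.e. leaves H via a parent).
Parents of H: {A, J, N, U}.
Enumerating:
  P1: H <- U -> J -> V
  P2: H <- U -> E <- V
  P3: H <- A -> V
  P4: H <- N -> E <- U -> J -> V
  P5: H <- N -> E <- V
  P6: H <- J <- U -> E <- V
  P7: H <- J -> V
That exhausts the simple backdoor paths. Count: 7.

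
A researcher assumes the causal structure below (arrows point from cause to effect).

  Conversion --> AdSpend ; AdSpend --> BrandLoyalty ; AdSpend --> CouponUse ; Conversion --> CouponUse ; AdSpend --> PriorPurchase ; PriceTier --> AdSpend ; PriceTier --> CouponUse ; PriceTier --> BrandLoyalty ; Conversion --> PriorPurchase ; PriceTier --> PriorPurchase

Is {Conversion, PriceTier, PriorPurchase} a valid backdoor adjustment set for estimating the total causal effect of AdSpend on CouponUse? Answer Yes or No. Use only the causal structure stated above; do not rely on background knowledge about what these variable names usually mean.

No

Backdoor paths from AdSpend to CouponUse (paths whose first edge points into AdSpend):
  P1: AdSpend <- PriceTier -> PriorPurchase <- Conversion -> CouponUse
  P2: AdSpend <- PriceTier -> CouponUse
  P3: AdSpend <- Conversion -> PriorPurchase <- PriceTier -> CouponUse
  P4: AdSpend <- Conversion -> CouponUse
Condition 1 (no descendant of AdSpend in the set): FAILS — PriorPurchase is a descendant of AdSpend.
Condition 2 (every backdoor path blocked by {Conversion, PriceTier, PriorPurchase}):
  P1: blocked at fork node PriceTier ∈ conditioning set.
  P2: blocked at fork node PriceTier ∈ conditioning set.
  P3: blocked at fork node Conversion ∈ conditioning set.
  P4: blocked at fork node Conversion ∈ conditioning set.
{Conversion, PriceTier, PriorPurchase} does not satisfy the backdoor criterion.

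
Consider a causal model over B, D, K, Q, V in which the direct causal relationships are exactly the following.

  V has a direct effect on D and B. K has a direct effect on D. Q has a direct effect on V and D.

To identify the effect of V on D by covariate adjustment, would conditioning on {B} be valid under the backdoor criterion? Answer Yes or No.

Backdoor paths from V to D (paths whose first edge points into V):
  P1: V <- Q -> D
Condition 1 (no descendant of V in the set): FAILS — B is a descendant of V.
Condition 2 (every backdoor path blocked by {B}):
  P1: open — no interior node is in the conditioning set.
{B} does not satisfy the backdoor criterion.

No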